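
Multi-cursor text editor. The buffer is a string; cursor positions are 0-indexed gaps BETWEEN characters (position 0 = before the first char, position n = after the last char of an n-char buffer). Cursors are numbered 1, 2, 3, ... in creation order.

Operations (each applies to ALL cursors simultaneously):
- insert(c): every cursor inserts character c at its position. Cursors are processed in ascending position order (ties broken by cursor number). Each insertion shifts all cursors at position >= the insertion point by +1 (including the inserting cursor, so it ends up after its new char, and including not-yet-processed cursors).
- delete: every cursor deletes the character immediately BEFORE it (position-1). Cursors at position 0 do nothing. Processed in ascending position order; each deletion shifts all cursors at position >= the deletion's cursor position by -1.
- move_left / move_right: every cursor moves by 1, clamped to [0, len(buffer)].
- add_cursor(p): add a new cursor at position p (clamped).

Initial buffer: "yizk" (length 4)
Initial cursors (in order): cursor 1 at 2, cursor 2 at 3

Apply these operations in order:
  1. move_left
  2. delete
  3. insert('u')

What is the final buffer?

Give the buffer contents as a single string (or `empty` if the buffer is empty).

Answer: uuzk

Derivation:
After op 1 (move_left): buffer="yizk" (len 4), cursors c1@1 c2@2, authorship ....
After op 2 (delete): buffer="zk" (len 2), cursors c1@0 c2@0, authorship ..
After op 3 (insert('u')): buffer="uuzk" (len 4), cursors c1@2 c2@2, authorship 12..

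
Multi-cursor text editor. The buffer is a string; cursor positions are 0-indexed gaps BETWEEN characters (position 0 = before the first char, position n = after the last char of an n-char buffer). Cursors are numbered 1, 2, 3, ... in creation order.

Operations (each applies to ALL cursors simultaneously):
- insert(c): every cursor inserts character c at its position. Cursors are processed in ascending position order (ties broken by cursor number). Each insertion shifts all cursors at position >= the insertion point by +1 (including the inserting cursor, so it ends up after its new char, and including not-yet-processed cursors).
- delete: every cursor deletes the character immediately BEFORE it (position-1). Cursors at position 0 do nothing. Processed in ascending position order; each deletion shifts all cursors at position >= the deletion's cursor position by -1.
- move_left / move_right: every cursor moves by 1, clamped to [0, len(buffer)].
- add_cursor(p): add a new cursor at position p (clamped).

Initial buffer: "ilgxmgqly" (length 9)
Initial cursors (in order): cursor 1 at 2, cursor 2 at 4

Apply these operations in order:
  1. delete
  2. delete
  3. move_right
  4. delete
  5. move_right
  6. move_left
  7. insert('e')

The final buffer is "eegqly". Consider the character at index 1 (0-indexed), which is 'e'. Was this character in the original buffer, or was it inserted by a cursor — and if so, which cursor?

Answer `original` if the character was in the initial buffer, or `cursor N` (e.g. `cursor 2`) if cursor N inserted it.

After op 1 (delete): buffer="igmgqly" (len 7), cursors c1@1 c2@2, authorship .......
After op 2 (delete): buffer="mgqly" (len 5), cursors c1@0 c2@0, authorship .....
After op 3 (move_right): buffer="mgqly" (len 5), cursors c1@1 c2@1, authorship .....
After op 4 (delete): buffer="gqly" (len 4), cursors c1@0 c2@0, authorship ....
After op 5 (move_right): buffer="gqly" (len 4), cursors c1@1 c2@1, authorship ....
After op 6 (move_left): buffer="gqly" (len 4), cursors c1@0 c2@0, authorship ....
After op 7 (insert('e')): buffer="eegqly" (len 6), cursors c1@2 c2@2, authorship 12....
Authorship (.=original, N=cursor N): 1 2 . . . .
Index 1: author = 2

Answer: cursor 2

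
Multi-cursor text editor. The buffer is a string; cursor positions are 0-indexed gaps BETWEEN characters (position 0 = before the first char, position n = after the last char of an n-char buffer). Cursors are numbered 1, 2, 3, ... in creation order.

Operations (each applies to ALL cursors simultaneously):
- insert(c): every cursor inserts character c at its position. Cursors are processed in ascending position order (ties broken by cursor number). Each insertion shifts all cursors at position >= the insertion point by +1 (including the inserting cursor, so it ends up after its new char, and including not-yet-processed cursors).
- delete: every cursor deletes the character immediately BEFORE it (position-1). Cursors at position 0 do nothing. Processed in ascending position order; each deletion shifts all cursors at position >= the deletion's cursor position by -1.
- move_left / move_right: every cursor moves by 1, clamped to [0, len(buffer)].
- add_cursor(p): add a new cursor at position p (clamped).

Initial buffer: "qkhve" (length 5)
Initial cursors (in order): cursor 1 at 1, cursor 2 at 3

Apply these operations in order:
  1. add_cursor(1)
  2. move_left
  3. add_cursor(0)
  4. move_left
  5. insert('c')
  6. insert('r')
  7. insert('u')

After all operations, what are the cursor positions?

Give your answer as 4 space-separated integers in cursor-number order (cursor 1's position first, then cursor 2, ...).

After op 1 (add_cursor(1)): buffer="qkhve" (len 5), cursors c1@1 c3@1 c2@3, authorship .....
After op 2 (move_left): buffer="qkhve" (len 5), cursors c1@0 c3@0 c2@2, authorship .....
After op 3 (add_cursor(0)): buffer="qkhve" (len 5), cursors c1@0 c3@0 c4@0 c2@2, authorship .....
After op 4 (move_left): buffer="qkhve" (len 5), cursors c1@0 c3@0 c4@0 c2@1, authorship .....
After op 5 (insert('c')): buffer="cccqckhve" (len 9), cursors c1@3 c3@3 c4@3 c2@5, authorship 134.2....
After op 6 (insert('r')): buffer="cccrrrqcrkhve" (len 13), cursors c1@6 c3@6 c4@6 c2@9, authorship 134134.22....
After op 7 (insert('u')): buffer="cccrrruuuqcrukhve" (len 17), cursors c1@9 c3@9 c4@9 c2@13, authorship 134134134.222....

Answer: 9 13 9 9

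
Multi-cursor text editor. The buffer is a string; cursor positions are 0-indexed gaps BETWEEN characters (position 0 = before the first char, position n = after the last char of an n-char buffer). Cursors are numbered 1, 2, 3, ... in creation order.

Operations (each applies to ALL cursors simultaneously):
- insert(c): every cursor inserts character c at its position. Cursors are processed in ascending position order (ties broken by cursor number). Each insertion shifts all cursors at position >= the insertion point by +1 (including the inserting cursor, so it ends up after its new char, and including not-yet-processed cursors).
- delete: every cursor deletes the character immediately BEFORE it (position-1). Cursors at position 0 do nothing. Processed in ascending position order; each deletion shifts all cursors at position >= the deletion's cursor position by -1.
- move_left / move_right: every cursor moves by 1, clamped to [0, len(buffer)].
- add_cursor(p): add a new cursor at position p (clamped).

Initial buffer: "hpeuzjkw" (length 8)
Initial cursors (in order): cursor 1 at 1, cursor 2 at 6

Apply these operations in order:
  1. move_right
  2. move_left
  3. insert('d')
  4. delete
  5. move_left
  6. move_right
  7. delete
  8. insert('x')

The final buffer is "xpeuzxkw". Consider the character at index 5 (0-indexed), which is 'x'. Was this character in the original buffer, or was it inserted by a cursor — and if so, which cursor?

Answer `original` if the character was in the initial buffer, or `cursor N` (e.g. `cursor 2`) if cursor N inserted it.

Answer: cursor 2

Derivation:
After op 1 (move_right): buffer="hpeuzjkw" (len 8), cursors c1@2 c2@7, authorship ........
After op 2 (move_left): buffer="hpeuzjkw" (len 8), cursors c1@1 c2@6, authorship ........
After op 3 (insert('d')): buffer="hdpeuzjdkw" (len 10), cursors c1@2 c2@8, authorship .1.....2..
After op 4 (delete): buffer="hpeuzjkw" (len 8), cursors c1@1 c2@6, authorship ........
After op 5 (move_left): buffer="hpeuzjkw" (len 8), cursors c1@0 c2@5, authorship ........
After op 6 (move_right): buffer="hpeuzjkw" (len 8), cursors c1@1 c2@6, authorship ........
After op 7 (delete): buffer="peuzkw" (len 6), cursors c1@0 c2@4, authorship ......
After op 8 (insert('x')): buffer="xpeuzxkw" (len 8), cursors c1@1 c2@6, authorship 1....2..
Authorship (.=original, N=cursor N): 1 . . . . 2 . .
Index 5: author = 2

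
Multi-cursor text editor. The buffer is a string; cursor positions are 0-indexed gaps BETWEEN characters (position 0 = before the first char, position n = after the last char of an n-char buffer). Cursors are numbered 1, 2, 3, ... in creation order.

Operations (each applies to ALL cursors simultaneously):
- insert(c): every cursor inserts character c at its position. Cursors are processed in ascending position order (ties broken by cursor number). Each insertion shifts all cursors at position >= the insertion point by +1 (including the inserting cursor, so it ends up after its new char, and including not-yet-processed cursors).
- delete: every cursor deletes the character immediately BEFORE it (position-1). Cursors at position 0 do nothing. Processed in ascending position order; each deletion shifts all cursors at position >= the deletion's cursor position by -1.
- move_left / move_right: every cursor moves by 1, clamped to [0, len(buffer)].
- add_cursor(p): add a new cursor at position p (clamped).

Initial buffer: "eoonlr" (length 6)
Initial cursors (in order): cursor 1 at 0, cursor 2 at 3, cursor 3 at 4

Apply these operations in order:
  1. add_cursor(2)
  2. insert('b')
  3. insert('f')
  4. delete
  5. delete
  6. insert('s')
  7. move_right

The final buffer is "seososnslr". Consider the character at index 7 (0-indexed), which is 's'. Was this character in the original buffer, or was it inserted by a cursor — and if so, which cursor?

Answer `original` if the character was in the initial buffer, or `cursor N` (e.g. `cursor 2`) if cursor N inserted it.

Answer: cursor 3

Derivation:
After op 1 (add_cursor(2)): buffer="eoonlr" (len 6), cursors c1@0 c4@2 c2@3 c3@4, authorship ......
After op 2 (insert('b')): buffer="beobobnblr" (len 10), cursors c1@1 c4@4 c2@6 c3@8, authorship 1..4.2.3..
After op 3 (insert('f')): buffer="bfeobfobfnbflr" (len 14), cursors c1@2 c4@6 c2@9 c3@12, authorship 11..44.22.33..
After op 4 (delete): buffer="beobobnblr" (len 10), cursors c1@1 c4@4 c2@6 c3@8, authorship 1..4.2.3..
After op 5 (delete): buffer="eoonlr" (len 6), cursors c1@0 c4@2 c2@3 c3@4, authorship ......
After op 6 (insert('s')): buffer="seososnslr" (len 10), cursors c1@1 c4@4 c2@6 c3@8, authorship 1..4.2.3..
After op 7 (move_right): buffer="seososnslr" (len 10), cursors c1@2 c4@5 c2@7 c3@9, authorship 1..4.2.3..
Authorship (.=original, N=cursor N): 1 . . 4 . 2 . 3 . .
Index 7: author = 3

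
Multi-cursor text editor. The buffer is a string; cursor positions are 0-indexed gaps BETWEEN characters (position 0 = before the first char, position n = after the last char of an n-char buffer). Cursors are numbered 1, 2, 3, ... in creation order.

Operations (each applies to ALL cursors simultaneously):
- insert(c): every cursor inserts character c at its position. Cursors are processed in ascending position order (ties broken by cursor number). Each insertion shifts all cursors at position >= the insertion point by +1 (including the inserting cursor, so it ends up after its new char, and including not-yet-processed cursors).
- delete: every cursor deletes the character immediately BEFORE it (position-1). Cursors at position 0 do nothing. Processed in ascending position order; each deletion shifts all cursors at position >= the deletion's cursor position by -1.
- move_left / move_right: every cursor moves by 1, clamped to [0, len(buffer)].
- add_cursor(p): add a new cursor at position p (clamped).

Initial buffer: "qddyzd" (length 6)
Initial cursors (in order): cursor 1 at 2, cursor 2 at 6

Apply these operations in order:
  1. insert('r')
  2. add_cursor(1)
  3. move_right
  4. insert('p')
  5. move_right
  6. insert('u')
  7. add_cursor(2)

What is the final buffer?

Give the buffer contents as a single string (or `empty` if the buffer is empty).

After op 1 (insert('r')): buffer="qdrdyzdr" (len 8), cursors c1@3 c2@8, authorship ..1....2
After op 2 (add_cursor(1)): buffer="qdrdyzdr" (len 8), cursors c3@1 c1@3 c2@8, authorship ..1....2
After op 3 (move_right): buffer="qdrdyzdr" (len 8), cursors c3@2 c1@4 c2@8, authorship ..1....2
After op 4 (insert('p')): buffer="qdprdpyzdrp" (len 11), cursors c3@3 c1@6 c2@11, authorship ..31.1...22
After op 5 (move_right): buffer="qdprdpyzdrp" (len 11), cursors c3@4 c1@7 c2@11, authorship ..31.1...22
After op 6 (insert('u')): buffer="qdprudpyuzdrpu" (len 14), cursors c3@5 c1@9 c2@14, authorship ..313.1.1..222
After op 7 (add_cursor(2)): buffer="qdprudpyuzdrpu" (len 14), cursors c4@2 c3@5 c1@9 c2@14, authorship ..313.1.1..222

Answer: qdprudpyuzdrpu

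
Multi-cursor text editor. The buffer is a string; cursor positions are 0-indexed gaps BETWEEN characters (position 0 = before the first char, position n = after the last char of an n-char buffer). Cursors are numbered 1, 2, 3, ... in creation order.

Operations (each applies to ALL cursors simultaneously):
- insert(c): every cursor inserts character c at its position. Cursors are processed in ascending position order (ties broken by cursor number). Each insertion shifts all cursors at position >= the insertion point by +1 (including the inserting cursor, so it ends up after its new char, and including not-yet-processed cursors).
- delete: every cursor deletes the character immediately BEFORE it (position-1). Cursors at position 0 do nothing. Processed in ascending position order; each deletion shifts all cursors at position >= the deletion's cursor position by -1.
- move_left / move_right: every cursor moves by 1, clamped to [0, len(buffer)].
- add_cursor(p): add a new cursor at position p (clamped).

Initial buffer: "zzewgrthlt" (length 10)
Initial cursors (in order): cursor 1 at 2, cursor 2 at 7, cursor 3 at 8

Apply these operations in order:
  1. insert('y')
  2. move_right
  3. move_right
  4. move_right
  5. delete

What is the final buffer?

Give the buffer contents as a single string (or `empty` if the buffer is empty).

After op 1 (insert('y')): buffer="zzyewgrtyhylt" (len 13), cursors c1@3 c2@9 c3@11, authorship ..1.....2.3..
After op 2 (move_right): buffer="zzyewgrtyhylt" (len 13), cursors c1@4 c2@10 c3@12, authorship ..1.....2.3..
After op 3 (move_right): buffer="zzyewgrtyhylt" (len 13), cursors c1@5 c2@11 c3@13, authorship ..1.....2.3..
After op 4 (move_right): buffer="zzyewgrtyhylt" (len 13), cursors c1@6 c2@12 c3@13, authorship ..1.....2.3..
After op 5 (delete): buffer="zzyewrtyhy" (len 10), cursors c1@5 c2@10 c3@10, authorship ..1....2.3

Answer: zzyewrtyhy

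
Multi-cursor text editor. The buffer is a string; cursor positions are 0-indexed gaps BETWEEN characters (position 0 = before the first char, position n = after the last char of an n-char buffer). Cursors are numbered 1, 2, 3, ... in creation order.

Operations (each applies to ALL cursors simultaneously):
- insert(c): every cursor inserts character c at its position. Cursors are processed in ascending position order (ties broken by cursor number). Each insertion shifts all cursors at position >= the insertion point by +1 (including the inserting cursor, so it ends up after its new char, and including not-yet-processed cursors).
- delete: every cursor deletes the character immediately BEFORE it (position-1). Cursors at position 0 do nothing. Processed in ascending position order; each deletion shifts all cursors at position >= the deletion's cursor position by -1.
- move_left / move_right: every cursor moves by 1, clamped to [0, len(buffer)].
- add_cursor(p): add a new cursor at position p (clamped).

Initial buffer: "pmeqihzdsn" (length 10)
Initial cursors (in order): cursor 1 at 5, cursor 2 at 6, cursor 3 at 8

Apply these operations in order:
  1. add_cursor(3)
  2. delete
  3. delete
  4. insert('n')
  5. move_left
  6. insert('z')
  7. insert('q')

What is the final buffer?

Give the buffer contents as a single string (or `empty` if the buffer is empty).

After op 1 (add_cursor(3)): buffer="pmeqihzdsn" (len 10), cursors c4@3 c1@5 c2@6 c3@8, authorship ..........
After op 2 (delete): buffer="pmqzsn" (len 6), cursors c4@2 c1@3 c2@3 c3@4, authorship ......
After op 3 (delete): buffer="sn" (len 2), cursors c1@0 c2@0 c3@0 c4@0, authorship ..
After op 4 (insert('n')): buffer="nnnnsn" (len 6), cursors c1@4 c2@4 c3@4 c4@4, authorship 1234..
After op 5 (move_left): buffer="nnnnsn" (len 6), cursors c1@3 c2@3 c3@3 c4@3, authorship 1234..
After op 6 (insert('z')): buffer="nnnzzzznsn" (len 10), cursors c1@7 c2@7 c3@7 c4@7, authorship 12312344..
After op 7 (insert('q')): buffer="nnnzzzzqqqqnsn" (len 14), cursors c1@11 c2@11 c3@11 c4@11, authorship 123123412344..

Answer: nnnzzzzqqqqnsn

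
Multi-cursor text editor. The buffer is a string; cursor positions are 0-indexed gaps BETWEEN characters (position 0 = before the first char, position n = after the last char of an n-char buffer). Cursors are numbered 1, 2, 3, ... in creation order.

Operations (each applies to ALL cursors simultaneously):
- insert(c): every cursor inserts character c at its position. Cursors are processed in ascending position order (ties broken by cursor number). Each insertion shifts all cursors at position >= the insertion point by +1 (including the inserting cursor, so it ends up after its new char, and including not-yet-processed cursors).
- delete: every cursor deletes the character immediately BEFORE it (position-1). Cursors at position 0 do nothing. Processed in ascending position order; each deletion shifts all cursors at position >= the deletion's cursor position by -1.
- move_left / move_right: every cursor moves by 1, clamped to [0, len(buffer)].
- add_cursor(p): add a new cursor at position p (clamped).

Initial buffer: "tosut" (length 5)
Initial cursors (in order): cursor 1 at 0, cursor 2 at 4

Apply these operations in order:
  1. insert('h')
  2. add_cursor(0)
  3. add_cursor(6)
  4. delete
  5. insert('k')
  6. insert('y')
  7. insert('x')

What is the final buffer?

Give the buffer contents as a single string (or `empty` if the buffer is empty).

Answer: kkyyxxtoskkyyxxt

Derivation:
After op 1 (insert('h')): buffer="htosuht" (len 7), cursors c1@1 c2@6, authorship 1....2.
After op 2 (add_cursor(0)): buffer="htosuht" (len 7), cursors c3@0 c1@1 c2@6, authorship 1....2.
After op 3 (add_cursor(6)): buffer="htosuht" (len 7), cursors c3@0 c1@1 c2@6 c4@6, authorship 1....2.
After op 4 (delete): buffer="tost" (len 4), cursors c1@0 c3@0 c2@3 c4@3, authorship ....
After op 5 (insert('k')): buffer="kktoskkt" (len 8), cursors c1@2 c3@2 c2@7 c4@7, authorship 13...24.
After op 6 (insert('y')): buffer="kkyytoskkyyt" (len 12), cursors c1@4 c3@4 c2@11 c4@11, authorship 1313...2424.
After op 7 (insert('x')): buffer="kkyyxxtoskkyyxxt" (len 16), cursors c1@6 c3@6 c2@15 c4@15, authorship 131313...242424.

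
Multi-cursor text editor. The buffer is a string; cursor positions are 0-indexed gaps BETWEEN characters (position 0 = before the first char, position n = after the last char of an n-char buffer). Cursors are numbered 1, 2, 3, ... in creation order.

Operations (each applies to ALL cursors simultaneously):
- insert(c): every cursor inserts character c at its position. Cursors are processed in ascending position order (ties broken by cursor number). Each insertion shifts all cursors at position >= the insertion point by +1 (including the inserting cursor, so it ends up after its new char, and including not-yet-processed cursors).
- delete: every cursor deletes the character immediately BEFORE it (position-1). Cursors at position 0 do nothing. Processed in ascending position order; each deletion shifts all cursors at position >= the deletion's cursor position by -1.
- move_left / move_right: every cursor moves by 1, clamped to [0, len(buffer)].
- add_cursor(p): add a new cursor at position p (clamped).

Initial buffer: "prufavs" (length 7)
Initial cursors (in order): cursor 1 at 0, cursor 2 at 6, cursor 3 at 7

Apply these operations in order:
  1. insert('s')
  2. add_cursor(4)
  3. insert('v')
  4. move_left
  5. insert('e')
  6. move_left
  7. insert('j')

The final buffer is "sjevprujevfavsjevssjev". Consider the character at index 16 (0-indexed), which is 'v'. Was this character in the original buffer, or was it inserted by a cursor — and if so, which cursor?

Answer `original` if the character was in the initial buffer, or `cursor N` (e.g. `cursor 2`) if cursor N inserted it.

After op 1 (insert('s')): buffer="sprufavsss" (len 10), cursors c1@1 c2@8 c3@10, authorship 1......2.3
After op 2 (add_cursor(4)): buffer="sprufavsss" (len 10), cursors c1@1 c4@4 c2@8 c3@10, authorship 1......2.3
After op 3 (insert('v')): buffer="svpruvfavsvssv" (len 14), cursors c1@2 c4@6 c2@11 c3@14, authorship 11...4...22.33
After op 4 (move_left): buffer="svpruvfavsvssv" (len 14), cursors c1@1 c4@5 c2@10 c3@13, authorship 11...4...22.33
After op 5 (insert('e')): buffer="sevpruevfavsevssev" (len 18), cursors c1@2 c4@7 c2@13 c3@17, authorship 111...44...222.333
After op 6 (move_left): buffer="sevpruevfavsevssev" (len 18), cursors c1@1 c4@6 c2@12 c3@16, authorship 111...44...222.333
After op 7 (insert('j')): buffer="sjevprujevfavsjevssjev" (len 22), cursors c1@2 c4@8 c2@15 c3@20, authorship 1111...444...2222.3333
Authorship (.=original, N=cursor N): 1 1 1 1 . . . 4 4 4 . . . 2 2 2 2 . 3 3 3 3
Index 16: author = 2

Answer: cursor 2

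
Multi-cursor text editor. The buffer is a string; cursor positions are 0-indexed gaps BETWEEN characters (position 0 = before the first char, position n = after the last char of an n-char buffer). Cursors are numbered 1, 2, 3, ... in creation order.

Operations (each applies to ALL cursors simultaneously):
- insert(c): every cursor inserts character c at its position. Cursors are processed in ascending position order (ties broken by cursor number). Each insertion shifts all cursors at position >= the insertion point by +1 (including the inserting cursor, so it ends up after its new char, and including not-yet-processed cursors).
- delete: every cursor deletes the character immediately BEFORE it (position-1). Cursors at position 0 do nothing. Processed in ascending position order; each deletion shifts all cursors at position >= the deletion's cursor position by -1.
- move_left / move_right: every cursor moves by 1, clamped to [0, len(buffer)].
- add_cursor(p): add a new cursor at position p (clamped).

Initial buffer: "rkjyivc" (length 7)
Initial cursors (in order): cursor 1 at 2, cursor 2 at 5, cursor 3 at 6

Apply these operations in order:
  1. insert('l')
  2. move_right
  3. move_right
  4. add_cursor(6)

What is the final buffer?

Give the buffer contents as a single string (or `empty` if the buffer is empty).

Answer: rkljyilvlc

Derivation:
After op 1 (insert('l')): buffer="rkljyilvlc" (len 10), cursors c1@3 c2@7 c3@9, authorship ..1...2.3.
After op 2 (move_right): buffer="rkljyilvlc" (len 10), cursors c1@4 c2@8 c3@10, authorship ..1...2.3.
After op 3 (move_right): buffer="rkljyilvlc" (len 10), cursors c1@5 c2@9 c3@10, authorship ..1...2.3.
After op 4 (add_cursor(6)): buffer="rkljyilvlc" (len 10), cursors c1@5 c4@6 c2@9 c3@10, authorship ..1...2.3.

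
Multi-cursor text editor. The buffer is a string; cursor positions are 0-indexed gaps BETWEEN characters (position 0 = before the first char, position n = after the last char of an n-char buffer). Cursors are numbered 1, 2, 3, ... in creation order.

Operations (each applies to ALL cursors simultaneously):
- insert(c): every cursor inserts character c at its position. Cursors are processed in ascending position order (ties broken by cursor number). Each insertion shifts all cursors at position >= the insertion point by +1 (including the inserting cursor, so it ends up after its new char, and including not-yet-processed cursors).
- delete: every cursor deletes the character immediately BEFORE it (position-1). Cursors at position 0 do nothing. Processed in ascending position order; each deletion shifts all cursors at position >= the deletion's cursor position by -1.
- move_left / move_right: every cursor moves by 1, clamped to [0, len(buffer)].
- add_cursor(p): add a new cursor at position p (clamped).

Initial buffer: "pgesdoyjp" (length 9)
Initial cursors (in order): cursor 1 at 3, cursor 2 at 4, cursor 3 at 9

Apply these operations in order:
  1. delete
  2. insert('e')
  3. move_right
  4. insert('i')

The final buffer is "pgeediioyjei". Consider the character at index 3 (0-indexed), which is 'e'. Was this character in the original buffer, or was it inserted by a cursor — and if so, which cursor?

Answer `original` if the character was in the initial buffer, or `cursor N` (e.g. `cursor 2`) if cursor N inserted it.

After op 1 (delete): buffer="pgdoyj" (len 6), cursors c1@2 c2@2 c3@6, authorship ......
After op 2 (insert('e')): buffer="pgeedoyje" (len 9), cursors c1@4 c2@4 c3@9, authorship ..12....3
After op 3 (move_right): buffer="pgeedoyje" (len 9), cursors c1@5 c2@5 c3@9, authorship ..12....3
After op 4 (insert('i')): buffer="pgeediioyjei" (len 12), cursors c1@7 c2@7 c3@12, authorship ..12.12...33
Authorship (.=original, N=cursor N): . . 1 2 . 1 2 . . . 3 3
Index 3: author = 2

Answer: cursor 2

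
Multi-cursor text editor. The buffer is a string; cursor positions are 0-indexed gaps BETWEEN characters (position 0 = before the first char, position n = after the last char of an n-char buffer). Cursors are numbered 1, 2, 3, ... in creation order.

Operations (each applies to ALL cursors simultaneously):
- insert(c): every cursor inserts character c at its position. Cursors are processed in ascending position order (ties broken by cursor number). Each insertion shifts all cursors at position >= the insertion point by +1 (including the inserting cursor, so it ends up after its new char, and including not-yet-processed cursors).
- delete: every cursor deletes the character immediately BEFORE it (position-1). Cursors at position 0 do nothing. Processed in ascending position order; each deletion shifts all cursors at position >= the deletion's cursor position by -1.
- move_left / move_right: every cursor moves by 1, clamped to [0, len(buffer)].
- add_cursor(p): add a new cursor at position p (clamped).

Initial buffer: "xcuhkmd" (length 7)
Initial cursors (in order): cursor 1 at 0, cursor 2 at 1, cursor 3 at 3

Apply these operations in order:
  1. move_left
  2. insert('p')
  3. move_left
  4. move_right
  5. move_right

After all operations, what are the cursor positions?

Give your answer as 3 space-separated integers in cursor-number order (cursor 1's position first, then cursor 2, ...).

After op 1 (move_left): buffer="xcuhkmd" (len 7), cursors c1@0 c2@0 c3@2, authorship .......
After op 2 (insert('p')): buffer="ppxcpuhkmd" (len 10), cursors c1@2 c2@2 c3@5, authorship 12..3.....
After op 3 (move_left): buffer="ppxcpuhkmd" (len 10), cursors c1@1 c2@1 c3@4, authorship 12..3.....
After op 4 (move_right): buffer="ppxcpuhkmd" (len 10), cursors c1@2 c2@2 c3@5, authorship 12..3.....
After op 5 (move_right): buffer="ppxcpuhkmd" (len 10), cursors c1@3 c2@3 c3@6, authorship 12..3.....

Answer: 3 3 6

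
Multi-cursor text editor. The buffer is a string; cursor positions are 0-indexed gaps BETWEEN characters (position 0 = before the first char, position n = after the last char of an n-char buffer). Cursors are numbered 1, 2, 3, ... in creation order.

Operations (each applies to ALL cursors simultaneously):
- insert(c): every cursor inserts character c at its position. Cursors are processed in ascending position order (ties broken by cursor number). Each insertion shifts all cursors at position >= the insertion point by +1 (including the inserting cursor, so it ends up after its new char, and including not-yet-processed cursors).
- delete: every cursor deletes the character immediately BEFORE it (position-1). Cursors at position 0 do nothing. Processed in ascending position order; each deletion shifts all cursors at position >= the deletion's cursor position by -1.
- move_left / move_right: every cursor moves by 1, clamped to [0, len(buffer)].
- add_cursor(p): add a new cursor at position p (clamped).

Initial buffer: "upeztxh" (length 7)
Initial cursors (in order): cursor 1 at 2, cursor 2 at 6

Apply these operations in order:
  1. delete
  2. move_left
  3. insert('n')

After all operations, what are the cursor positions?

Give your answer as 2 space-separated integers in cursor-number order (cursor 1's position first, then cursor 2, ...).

Answer: 1 5

Derivation:
After op 1 (delete): buffer="uezth" (len 5), cursors c1@1 c2@4, authorship .....
After op 2 (move_left): buffer="uezth" (len 5), cursors c1@0 c2@3, authorship .....
After op 3 (insert('n')): buffer="nueznth" (len 7), cursors c1@1 c2@5, authorship 1...2..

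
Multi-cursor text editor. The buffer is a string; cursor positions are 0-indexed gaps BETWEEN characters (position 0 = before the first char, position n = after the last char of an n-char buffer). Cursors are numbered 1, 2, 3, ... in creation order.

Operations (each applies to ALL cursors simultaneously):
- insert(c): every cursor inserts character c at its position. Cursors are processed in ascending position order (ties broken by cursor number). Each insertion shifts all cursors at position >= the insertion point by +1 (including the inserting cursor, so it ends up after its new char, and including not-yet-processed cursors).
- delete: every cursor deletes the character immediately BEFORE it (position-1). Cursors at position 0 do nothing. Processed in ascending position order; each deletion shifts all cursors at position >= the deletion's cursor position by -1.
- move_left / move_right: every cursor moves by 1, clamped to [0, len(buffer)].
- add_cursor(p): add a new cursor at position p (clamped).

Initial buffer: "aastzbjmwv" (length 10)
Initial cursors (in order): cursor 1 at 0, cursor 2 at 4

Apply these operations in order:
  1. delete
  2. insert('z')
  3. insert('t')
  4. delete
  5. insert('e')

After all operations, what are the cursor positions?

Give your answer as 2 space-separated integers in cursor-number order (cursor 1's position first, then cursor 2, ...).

After op 1 (delete): buffer="aaszbjmwv" (len 9), cursors c1@0 c2@3, authorship .........
After op 2 (insert('z')): buffer="zaaszzbjmwv" (len 11), cursors c1@1 c2@5, authorship 1...2......
After op 3 (insert('t')): buffer="ztaasztzbjmwv" (len 13), cursors c1@2 c2@7, authorship 11...22......
After op 4 (delete): buffer="zaaszzbjmwv" (len 11), cursors c1@1 c2@5, authorship 1...2......
After op 5 (insert('e')): buffer="zeaaszezbjmwv" (len 13), cursors c1@2 c2@7, authorship 11...22......

Answer: 2 7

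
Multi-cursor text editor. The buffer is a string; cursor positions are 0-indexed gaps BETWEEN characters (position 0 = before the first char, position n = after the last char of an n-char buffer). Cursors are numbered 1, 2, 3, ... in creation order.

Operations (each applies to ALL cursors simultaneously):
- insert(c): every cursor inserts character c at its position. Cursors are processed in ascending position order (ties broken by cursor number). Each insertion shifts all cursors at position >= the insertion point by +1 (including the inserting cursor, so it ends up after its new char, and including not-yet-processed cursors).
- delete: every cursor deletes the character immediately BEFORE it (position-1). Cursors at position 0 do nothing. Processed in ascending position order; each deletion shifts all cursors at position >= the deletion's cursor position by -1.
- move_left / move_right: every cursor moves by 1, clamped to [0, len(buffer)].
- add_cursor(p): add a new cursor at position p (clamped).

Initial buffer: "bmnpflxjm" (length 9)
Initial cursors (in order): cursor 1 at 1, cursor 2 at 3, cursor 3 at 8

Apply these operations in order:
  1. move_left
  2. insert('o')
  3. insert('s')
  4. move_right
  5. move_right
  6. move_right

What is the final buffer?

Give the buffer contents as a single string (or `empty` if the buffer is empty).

Answer: osbmosnpflxosjm

Derivation:
After op 1 (move_left): buffer="bmnpflxjm" (len 9), cursors c1@0 c2@2 c3@7, authorship .........
After op 2 (insert('o')): buffer="obmonpflxojm" (len 12), cursors c1@1 c2@4 c3@10, authorship 1..2.....3..
After op 3 (insert('s')): buffer="osbmosnpflxosjm" (len 15), cursors c1@2 c2@6 c3@13, authorship 11..22.....33..
After op 4 (move_right): buffer="osbmosnpflxosjm" (len 15), cursors c1@3 c2@7 c3@14, authorship 11..22.....33..
After op 5 (move_right): buffer="osbmosnpflxosjm" (len 15), cursors c1@4 c2@8 c3@15, authorship 11..22.....33..
After op 6 (move_right): buffer="osbmosnpflxosjm" (len 15), cursors c1@5 c2@9 c3@15, authorship 11..22.....33..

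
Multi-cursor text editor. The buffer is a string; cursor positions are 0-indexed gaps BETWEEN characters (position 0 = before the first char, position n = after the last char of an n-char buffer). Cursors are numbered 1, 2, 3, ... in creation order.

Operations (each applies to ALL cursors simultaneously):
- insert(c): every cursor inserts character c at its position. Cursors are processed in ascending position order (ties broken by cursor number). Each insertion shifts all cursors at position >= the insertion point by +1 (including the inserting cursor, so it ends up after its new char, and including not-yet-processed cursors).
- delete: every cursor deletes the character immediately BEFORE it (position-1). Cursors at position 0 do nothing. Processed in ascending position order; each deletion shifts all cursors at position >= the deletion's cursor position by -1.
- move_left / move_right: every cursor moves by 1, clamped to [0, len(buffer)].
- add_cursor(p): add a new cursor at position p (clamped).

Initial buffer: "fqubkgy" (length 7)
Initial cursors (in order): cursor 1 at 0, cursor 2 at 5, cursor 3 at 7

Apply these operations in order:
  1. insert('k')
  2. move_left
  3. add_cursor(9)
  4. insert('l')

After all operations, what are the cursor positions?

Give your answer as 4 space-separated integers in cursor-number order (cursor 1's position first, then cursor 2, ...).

After op 1 (insert('k')): buffer="kfqubkkgyk" (len 10), cursors c1@1 c2@7 c3@10, authorship 1.....2..3
After op 2 (move_left): buffer="kfqubkkgyk" (len 10), cursors c1@0 c2@6 c3@9, authorship 1.....2..3
After op 3 (add_cursor(9)): buffer="kfqubkkgyk" (len 10), cursors c1@0 c2@6 c3@9 c4@9, authorship 1.....2..3
After op 4 (insert('l')): buffer="lkfqubklkgyllk" (len 14), cursors c1@1 c2@8 c3@13 c4@13, authorship 11.....22..343

Answer: 1 8 13 13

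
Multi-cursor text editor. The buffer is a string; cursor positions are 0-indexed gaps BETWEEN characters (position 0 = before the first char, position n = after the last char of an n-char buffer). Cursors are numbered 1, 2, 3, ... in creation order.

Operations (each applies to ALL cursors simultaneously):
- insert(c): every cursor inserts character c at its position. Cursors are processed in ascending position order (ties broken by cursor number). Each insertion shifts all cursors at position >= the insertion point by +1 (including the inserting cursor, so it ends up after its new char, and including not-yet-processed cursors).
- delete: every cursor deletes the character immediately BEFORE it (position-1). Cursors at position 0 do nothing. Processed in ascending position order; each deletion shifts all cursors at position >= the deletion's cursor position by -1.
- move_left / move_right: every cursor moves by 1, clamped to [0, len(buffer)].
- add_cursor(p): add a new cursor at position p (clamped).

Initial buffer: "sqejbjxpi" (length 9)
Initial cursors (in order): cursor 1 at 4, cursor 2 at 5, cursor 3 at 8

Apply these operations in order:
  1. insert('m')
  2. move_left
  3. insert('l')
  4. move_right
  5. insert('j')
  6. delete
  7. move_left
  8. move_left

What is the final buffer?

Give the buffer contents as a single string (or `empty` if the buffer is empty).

After op 1 (insert('m')): buffer="sqejmbmjxpmi" (len 12), cursors c1@5 c2@7 c3@11, authorship ....1.2...3.
After op 2 (move_left): buffer="sqejmbmjxpmi" (len 12), cursors c1@4 c2@6 c3@10, authorship ....1.2...3.
After op 3 (insert('l')): buffer="sqejlmblmjxplmi" (len 15), cursors c1@5 c2@8 c3@13, authorship ....11.22...33.
After op 4 (move_right): buffer="sqejlmblmjxplmi" (len 15), cursors c1@6 c2@9 c3@14, authorship ....11.22...33.
After op 5 (insert('j')): buffer="sqejlmjblmjjxplmji" (len 18), cursors c1@7 c2@11 c3@17, authorship ....111.222...333.
After op 6 (delete): buffer="sqejlmblmjxplmi" (len 15), cursors c1@6 c2@9 c3@14, authorship ....11.22...33.
After op 7 (move_left): buffer="sqejlmblmjxplmi" (len 15), cursors c1@5 c2@8 c3@13, authorship ....11.22...33.
After op 8 (move_left): buffer="sqejlmblmjxplmi" (len 15), cursors c1@4 c2@7 c3@12, authorship ....11.22...33.

Answer: sqejlmblmjxplmi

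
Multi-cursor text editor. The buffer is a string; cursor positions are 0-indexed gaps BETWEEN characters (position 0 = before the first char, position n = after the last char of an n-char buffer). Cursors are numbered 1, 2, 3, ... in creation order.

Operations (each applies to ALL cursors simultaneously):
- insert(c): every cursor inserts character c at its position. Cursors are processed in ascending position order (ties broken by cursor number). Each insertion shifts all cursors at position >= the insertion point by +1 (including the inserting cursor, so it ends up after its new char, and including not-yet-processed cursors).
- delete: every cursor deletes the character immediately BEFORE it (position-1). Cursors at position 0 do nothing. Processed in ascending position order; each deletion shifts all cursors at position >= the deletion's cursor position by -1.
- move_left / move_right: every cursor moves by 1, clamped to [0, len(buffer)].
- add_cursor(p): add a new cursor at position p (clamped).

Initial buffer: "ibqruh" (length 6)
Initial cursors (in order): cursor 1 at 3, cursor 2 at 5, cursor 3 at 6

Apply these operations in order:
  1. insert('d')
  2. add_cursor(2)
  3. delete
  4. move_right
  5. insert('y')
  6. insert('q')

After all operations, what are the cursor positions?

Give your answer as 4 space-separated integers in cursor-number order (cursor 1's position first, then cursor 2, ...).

Answer: 7 13 13 4

Derivation:
After op 1 (insert('d')): buffer="ibqdrudhd" (len 9), cursors c1@4 c2@7 c3@9, authorship ...1..2.3
After op 2 (add_cursor(2)): buffer="ibqdrudhd" (len 9), cursors c4@2 c1@4 c2@7 c3@9, authorship ...1..2.3
After op 3 (delete): buffer="iqruh" (len 5), cursors c4@1 c1@2 c2@4 c3@5, authorship .....
After op 4 (move_right): buffer="iqruh" (len 5), cursors c4@2 c1@3 c2@5 c3@5, authorship .....
After op 5 (insert('y')): buffer="iqyryuhyy" (len 9), cursors c4@3 c1@5 c2@9 c3@9, authorship ..4.1..23
After op 6 (insert('q')): buffer="iqyqryquhyyqq" (len 13), cursors c4@4 c1@7 c2@13 c3@13, authorship ..44.11..2323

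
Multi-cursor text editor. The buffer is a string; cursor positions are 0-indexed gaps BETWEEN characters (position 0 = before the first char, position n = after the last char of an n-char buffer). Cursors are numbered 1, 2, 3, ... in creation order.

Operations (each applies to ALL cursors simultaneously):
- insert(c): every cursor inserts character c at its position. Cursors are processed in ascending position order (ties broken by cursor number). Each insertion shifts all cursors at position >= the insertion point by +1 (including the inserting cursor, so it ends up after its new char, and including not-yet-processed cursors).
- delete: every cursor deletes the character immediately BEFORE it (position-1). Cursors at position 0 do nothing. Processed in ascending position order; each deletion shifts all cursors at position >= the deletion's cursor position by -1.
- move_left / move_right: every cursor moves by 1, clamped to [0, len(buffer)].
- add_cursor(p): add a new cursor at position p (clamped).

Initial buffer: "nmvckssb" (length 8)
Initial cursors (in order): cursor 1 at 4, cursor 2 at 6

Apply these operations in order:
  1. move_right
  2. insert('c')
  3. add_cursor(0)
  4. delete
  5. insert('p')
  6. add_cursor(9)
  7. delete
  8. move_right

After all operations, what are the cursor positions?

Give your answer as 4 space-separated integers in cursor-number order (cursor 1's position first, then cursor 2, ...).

Answer: 6 7 1 7

Derivation:
After op 1 (move_right): buffer="nmvckssb" (len 8), cursors c1@5 c2@7, authorship ........
After op 2 (insert('c')): buffer="nmvckcsscb" (len 10), cursors c1@6 c2@9, authorship .....1..2.
After op 3 (add_cursor(0)): buffer="nmvckcsscb" (len 10), cursors c3@0 c1@6 c2@9, authorship .....1..2.
After op 4 (delete): buffer="nmvckssb" (len 8), cursors c3@0 c1@5 c2@7, authorship ........
After op 5 (insert('p')): buffer="pnmvckpsspb" (len 11), cursors c3@1 c1@7 c2@10, authorship 3.....1..2.
After op 6 (add_cursor(9)): buffer="pnmvckpsspb" (len 11), cursors c3@1 c1@7 c4@9 c2@10, authorship 3.....1..2.
After op 7 (delete): buffer="nmvcksb" (len 7), cursors c3@0 c1@5 c2@6 c4@6, authorship .......
After op 8 (move_right): buffer="nmvcksb" (len 7), cursors c3@1 c1@6 c2@7 c4@7, authorship .......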